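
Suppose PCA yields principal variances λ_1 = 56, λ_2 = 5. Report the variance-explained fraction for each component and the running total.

Step 1 — total variance = trace(Sigma) = Σ λ_i = 56 + 5 = 61.

Step 2 — fraction explained by component i = λ_i / Σ λ:
  PC1: 56/61 = 0.918
  PC2: 5/61 = 0.082

Step 3 — cumulative fraction after k components = (λ_1 + ... + λ_k) / Σ λ:
  k = 1: 56/61 = 0.918
  k = 2: (56 + 5)/61 = 61/61 = 1

Summary (fraction, with percent):

explained: PC1 0.918 (91.8%), PC2 0.082 (8.2%);  cumulative: 0.918, 1


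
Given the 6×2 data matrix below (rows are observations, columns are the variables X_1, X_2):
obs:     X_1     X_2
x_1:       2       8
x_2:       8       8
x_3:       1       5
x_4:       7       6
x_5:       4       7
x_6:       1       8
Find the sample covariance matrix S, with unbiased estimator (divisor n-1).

Step 1 — column means:
  mean(X_1) = (2 + 8 + 1 + 7 + 4 + 1) / 6 = 23/6 = 3.8333
  mean(X_2) = (8 + 8 + 5 + 6 + 7 + 8) / 6 = 42/6 = 7

Step 2 — sample covariance S[i,j] = (1/(n-1)) · Σ_k (x_{k,i} - mean_i) · (x_{k,j} - mean_j), with n-1 = 5.
  S[X_1,X_1] = ((-1.8333)·(-1.8333) + (4.1667)·(4.1667) + (-2.8333)·(-2.8333) + (3.1667)·(3.1667) + (0.1667)·(0.1667) + (-2.8333)·(-2.8333)) / 5 = 46.8333/5 = 9.3667
  S[X_1,X_2] = ((-1.8333)·(1) + (4.1667)·(1) + (-2.8333)·(-2) + (3.1667)·(-1) + (0.1667)·(0) + (-2.8333)·(1)) / 5 = 2/5 = 0.4
  S[X_2,X_2] = ((1)·(1) + (1)·(1) + (-2)·(-2) + (-1)·(-1) + (0)·(0) + (1)·(1)) / 5 = 8/5 = 1.6

S is symmetric (S[j,i] = S[i,j]). Assembling:

S = [[9.3667, 0.4],
 [0.4, 1.6]]


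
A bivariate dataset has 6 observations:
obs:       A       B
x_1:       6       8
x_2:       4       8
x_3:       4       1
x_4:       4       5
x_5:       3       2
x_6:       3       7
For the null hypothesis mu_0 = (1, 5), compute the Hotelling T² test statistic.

Step 1 — sample mean vector:
  mean(A) = (6 + 4 + 4 + 4 + 3 + 3) / 6 = 24/6 = 4
  mean(B) = (8 + 8 + 1 + 5 + 2 + 7) / 6 = 31/6 = 5.1667
  x̄ = (4, 5.1667),  deviation x̄ - mu_0 = (4, 5.1667) - (1, 5) = (3, 0.1667).

Step 2 — sample covariance matrix, S[i,j] = (1/(n-1)) · Σ_k (x_{k,i} - mean_i) · (x_{k,j} - mean_j), divisor n-1 = 5:
  S[A,A] = ((2)·(2) + (0)·(0) + (0)·(0) + (0)·(0) + (-1)·(-1) + (-1)·(-1)) / 5 = 6/5 = 1.2
  S[A,B] = ((2)·(2.8333) + (0)·(2.8333) + (0)·(-4.1667) + (0)·(-0.1667) + (-1)·(-3.1667) + (-1)·(1.8333)) / 5 = 7/5 = 1.4
  S[B,B] = ((2.8333)·(2.8333) + (2.8333)·(2.8333) + (-4.1667)·(-4.1667) + (-0.1667)·(-0.1667) + (-3.1667)·(-3.1667) + (1.8333)·(1.8333)) / 5 = 46.8333/5 = 9.3667
  S = [[1.2, 1.4],
 [1.4, 9.3667]].

Step 3 — invert S. det(S) = 1.2·9.3667 - (1.4)² = 9.28.
  S^{-1} = (1/det) · [[d, -b], [-b, a]] = [[1.0093, -0.1509],
 [-0.1509, 0.1293]].

Step 4 — quadratic form (x̄ - mu_0)^T · S^{-1} · (x̄ - mu_0):
  S^{-1} · (x̄ - mu_0) = (3.0029, -0.431),
  (x̄ - mu_0)^T · [...] = (3)·(3.0029) + (0.1667)·(-0.431) = 8.9368.

Step 5 — scale by n: T² = 6 · 8.9368 = 53.6207.

T² ≈ 53.6207


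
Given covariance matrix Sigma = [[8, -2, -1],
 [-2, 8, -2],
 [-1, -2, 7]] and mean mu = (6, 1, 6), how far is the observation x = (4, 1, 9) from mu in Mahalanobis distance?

Step 1 — centre the observation: (x - mu) = (-2, 0, 3).

Step 2 — invert Sigma (cofactor / det for 3×3, or solve directly):
  Sigma^{-1} = [[0.1398, 0.043, 0.0323],
 [0.043, 0.1478, 0.0484],
 [0.0323, 0.0484, 0.1613]].

Step 3 — form the quadratic (x - mu)^T · Sigma^{-1} · (x - mu):
  Sigma^{-1} · (x - mu) = (-0.1828, 0.0591, 0.4194).
  (x - mu)^T · [Sigma^{-1} · (x - mu)] = (-2)·(-0.1828) + (0)·(0.0591) + (3)·(0.4194) = 1.6237.

Step 4 — take square root: d = √(1.6237) ≈ 1.2742.

d(x, mu) = √(1.6237) ≈ 1.2742


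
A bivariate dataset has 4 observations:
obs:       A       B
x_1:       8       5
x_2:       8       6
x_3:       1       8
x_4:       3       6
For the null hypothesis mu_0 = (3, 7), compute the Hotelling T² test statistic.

Step 1 — sample mean vector:
  mean(A) = (8 + 8 + 1 + 3) / 4 = 20/4 = 5
  mean(B) = (5 + 6 + 8 + 6) / 4 = 25/4 = 6.25
  x̄ = (5, 6.25),  deviation x̄ - mu_0 = (5, 6.25) - (3, 7) = (2, -0.75).

Step 2 — sample covariance matrix, S[i,j] = (1/(n-1)) · Σ_k (x_{k,i} - mean_i) · (x_{k,j} - mean_j), divisor n-1 = 3:
  S[A,A] = ((3)·(3) + (3)·(3) + (-4)·(-4) + (-2)·(-2)) / 3 = 38/3 = 12.6667
  S[A,B] = ((3)·(-1.25) + (3)·(-0.25) + (-4)·(1.75) + (-2)·(-0.25)) / 3 = -11/3 = -3.6667
  S[B,B] = ((-1.25)·(-1.25) + (-0.25)·(-0.25) + (1.75)·(1.75) + (-0.25)·(-0.25)) / 3 = 4.75/3 = 1.5833
  S = [[12.6667, -3.6667],
 [-3.6667, 1.5833]].

Step 3 — invert S. det(S) = 12.6667·1.5833 - (-3.6667)² = 6.6111.
  S^{-1} = (1/det) · [[d, -b], [-b, a]] = [[0.2395, 0.5546],
 [0.5546, 1.916]].

Step 4 — quadratic form (x̄ - mu_0)^T · S^{-1} · (x̄ - mu_0):
  S^{-1} · (x̄ - mu_0) = (0.063, -0.3277),
  (x̄ - mu_0)^T · [...] = (2)·(0.063) + (-0.75)·(-0.3277) = 0.3718.

Step 5 — scale by n: T² = 4 · 0.3718 = 1.4874.

T² ≈ 1.4874


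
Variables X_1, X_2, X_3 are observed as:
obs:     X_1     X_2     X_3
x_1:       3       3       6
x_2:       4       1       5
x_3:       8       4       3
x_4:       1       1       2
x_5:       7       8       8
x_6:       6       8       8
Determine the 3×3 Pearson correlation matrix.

Step 1 — column means:
  mean(X_1) = (3 + 4 + 8 + 1 + 7 + 6) / 6 = 29/6 = 4.8333
  mean(X_2) = (3 + 1 + 4 + 1 + 8 + 8) / 6 = 25/6 = 4.1667
  mean(X_3) = (6 + 5 + 3 + 2 + 8 + 8) / 6 = 32/6 = 5.3333

Step 2 — sample variances and covariances s[i,j] = (1/(n-1)) · Σ_k (x_{k,i} - mean_i) · (x_{k,j} - mean_j), with n-1 = 5:
  s[X_1,X_1] = ((-1.8333)·(-1.8333) + (-0.8333)·(-0.8333) + (3.1667)·(3.1667) + (-3.8333)·(-3.8333) + (2.1667)·(2.1667) + (1.1667)·(1.1667)) / 5 = 34.8333/5 = 6.9667
  s[X_1,X_2] = ((-1.8333)·(-1.1667) + (-0.8333)·(-3.1667) + (3.1667)·(-0.1667) + (-3.8333)·(-3.1667) + (2.1667)·(3.8333) + (1.1667)·(3.8333)) / 5 = 29.1667/5 = 5.8333
  s[X_1,X_3] = ((-1.8333)·(0.6667) + (-0.8333)·(-0.3333) + (3.1667)·(-2.3333) + (-3.8333)·(-3.3333) + (2.1667)·(2.6667) + (1.1667)·(2.6667)) / 5 = 13.3333/5 = 2.6667
  s[X_2,X_2] = ((-1.1667)·(-1.1667) + (-3.1667)·(-3.1667) + (-0.1667)·(-0.1667) + (-3.1667)·(-3.1667) + (3.8333)·(3.8333) + (3.8333)·(3.8333)) / 5 = 50.8333/5 = 10.1667
  s[X_2,X_3] = ((-1.1667)·(0.6667) + (-3.1667)·(-0.3333) + (-0.1667)·(-2.3333) + (-3.1667)·(-3.3333) + (3.8333)·(2.6667) + (3.8333)·(2.6667)) / 5 = 31.6667/5 = 6.3333
  s[X_3,X_3] = ((0.6667)·(0.6667) + (-0.3333)·(-0.3333) + (-2.3333)·(-2.3333) + (-3.3333)·(-3.3333) + (2.6667)·(2.6667) + (2.6667)·(2.6667)) / 5 = 31.3333/5 = 6.2667
  Sample standard deviations s_i = √(s[i,i]):
  s(X_1) = √(6.9667) = 2.6394
  s(X_2) = √(10.1667) = 3.1885
  s(X_3) = √(6.2667) = 2.5033

Step 3 — r_{ij} = s_{ij} / (s_i · s_j):
  r[X_1,X_1] = 1 (diagonal).
  r[X_1,X_2] = 5.8333 / (2.6394 · 3.1885) = 5.8333 / 8.4159 = 0.6931
  r[X_1,X_3] = 2.6667 / (2.6394 · 2.5033) = 2.6667 / 6.6074 = 0.4036
  r[X_2,X_2] = 1 (diagonal).
  r[X_2,X_3] = 6.3333 / (3.1885 · 2.5033) = 6.3333 / 7.9819 = 0.7935
  r[X_3,X_3] = 1 (diagonal).

R is symmetric with unit diagonal. Assembling:

R = [[1, 0.6931, 0.4036],
 [0.6931, 1, 0.7935],
 [0.4036, 0.7935, 1]]


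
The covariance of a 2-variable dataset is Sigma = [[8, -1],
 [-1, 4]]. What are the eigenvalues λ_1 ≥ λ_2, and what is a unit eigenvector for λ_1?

Step 1 — characteristic polynomial of 2×2 Sigma:
  det(Sigma - λI) = λ² - trace · λ + det = 0.
  trace = 8 + 4 = 12, det = 8·4 - (-1)² = 31.
Step 2 — discriminant:
  Δ = trace² - 4·det = 144 - 124 = 20.
Step 3 — eigenvalues:
  λ = (trace ± √Δ)/2 = (12 ± 4.4721)/2,
  λ_1 = 8.2361,  λ_2 = 3.7639.

Step 4 — unit eigenvector for λ_1: solve (Sigma - λ_1 I)v = 0. First row:
  (8 - 8.2361)·v_x + (-1)·v_y = 0, i.e. (-0.2361)·v_x + (-1)·v_y = 0,
  so v ∝ (b, λ_1 - a) = (-1, 0.2361); multiply by -1 so the first entry is positive: u = (1, -0.2361).
  ||u|| = √((1)² + (-0.2361)²) = √(1.0557) ≈ 1.0275,
  v_1 = u/||u|| ≈ (0.9732, -0.2298) (||v_1|| = 1).

λ_1 = 8.2361,  λ_2 = 3.7639;  v_1 ≈ (0.9732, -0.2298)


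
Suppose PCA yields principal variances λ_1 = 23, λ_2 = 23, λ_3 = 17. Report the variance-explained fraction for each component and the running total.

Step 1 — total variance = trace(Sigma) = Σ λ_i = 23 + 23 + 17 = 63.

Step 2 — fraction explained by component i = λ_i / Σ λ:
  PC1: 23/63 = 0.3651
  PC2: 23/63 = 0.3651
  PC3: 17/63 = 0.2698

Step 3 — cumulative fraction after k components = (λ_1 + ... + λ_k) / Σ λ:
  k = 1: 23/63 = 0.3651
  k = 2: (23 + 23)/63 = 46/63 = 0.7302
  k = 3: (23 + 23 + 17)/63 = 63/63 = 1

Summary (fraction, with percent):

explained: PC1 0.3651 (36.51%), PC2 0.3651 (36.51%), PC3 0.2698 (26.98%);  cumulative: 0.3651, 0.7302, 1


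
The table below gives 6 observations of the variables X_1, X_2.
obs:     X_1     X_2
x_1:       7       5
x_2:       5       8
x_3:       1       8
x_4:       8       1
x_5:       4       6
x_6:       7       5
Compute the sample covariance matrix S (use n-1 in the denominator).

Step 1 — column means:
  mean(X_1) = (7 + 5 + 1 + 8 + 4 + 7) / 6 = 32/6 = 5.3333
  mean(X_2) = (5 + 8 + 8 + 1 + 6 + 5) / 6 = 33/6 = 5.5

Step 2 — sample covariance S[i,j] = (1/(n-1)) · Σ_k (x_{k,i} - mean_i) · (x_{k,j} - mean_j), with n-1 = 5.
  S[X_1,X_1] = ((1.6667)·(1.6667) + (-0.3333)·(-0.3333) + (-4.3333)·(-4.3333) + (2.6667)·(2.6667) + (-1.3333)·(-1.3333) + (1.6667)·(1.6667)) / 5 = 33.3333/5 = 6.6667
  S[X_1,X_2] = ((1.6667)·(-0.5) + (-0.3333)·(2.5) + (-4.3333)·(2.5) + (2.6667)·(-4.5) + (-1.3333)·(0.5) + (1.6667)·(-0.5)) / 5 = -26/5 = -5.2
  S[X_2,X_2] = ((-0.5)·(-0.5) + (2.5)·(2.5) + (2.5)·(2.5) + (-4.5)·(-4.5) + (0.5)·(0.5) + (-0.5)·(-0.5)) / 5 = 33.5/5 = 6.7

S is symmetric (S[j,i] = S[i,j]). Assembling:

S = [[6.6667, -5.2],
 [-5.2, 6.7]]


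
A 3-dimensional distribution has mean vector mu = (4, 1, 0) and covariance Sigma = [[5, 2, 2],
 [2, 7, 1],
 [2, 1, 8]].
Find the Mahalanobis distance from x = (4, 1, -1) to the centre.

Step 1 — centre the observation: (x - mu) = (0, 0, -1).

Step 2 — invert Sigma (cofactor / det for 3×3, or solve directly):
  Sigma^{-1} = [[0.2466, -0.0628, -0.0538],
 [-0.0628, 0.1614, -0.0045],
 [-0.0538, -0.0045, 0.139]].

Step 3 — form the quadratic (x - mu)^T · Sigma^{-1} · (x - mu):
  Sigma^{-1} · (x - mu) = (0.0538, 0.0045, -0.139).
  (x - mu)^T · [Sigma^{-1} · (x - mu)] = (0)·(0.0538) + (0)·(0.0045) + (-1)·(-0.139) = 0.139.

Step 4 — take square root: d = √(0.139) ≈ 0.3728.

d(x, mu) = √(0.139) ≈ 0.3728


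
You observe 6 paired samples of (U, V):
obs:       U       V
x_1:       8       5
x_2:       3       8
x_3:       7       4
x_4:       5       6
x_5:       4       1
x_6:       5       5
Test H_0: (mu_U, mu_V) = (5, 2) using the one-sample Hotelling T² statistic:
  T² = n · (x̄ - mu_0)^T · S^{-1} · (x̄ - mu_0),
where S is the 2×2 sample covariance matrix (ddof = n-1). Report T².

Step 1 — sample mean vector:
  mean(U) = (8 + 3 + 7 + 5 + 4 + 5) / 6 = 32/6 = 5.3333
  mean(V) = (5 + 8 + 4 + 6 + 1 + 5) / 6 = 29/6 = 4.8333
  x̄ = (5.3333, 4.8333),  deviation x̄ - mu_0 = (5.3333, 4.8333) - (5, 2) = (0.3333, 2.8333).

Step 2 — sample covariance matrix, S[i,j] = (1/(n-1)) · Σ_k (x_{k,i} - mean_i) · (x_{k,j} - mean_j), divisor n-1 = 5:
  S[U,U] = ((2.6667)·(2.6667) + (-2.3333)·(-2.3333) + (1.6667)·(1.6667) + (-0.3333)·(-0.3333) + (-1.3333)·(-1.3333) + (-0.3333)·(-0.3333)) / 5 = 17.3333/5 = 3.4667
  S[U,V] = ((2.6667)·(0.1667) + (-2.3333)·(3.1667) + (1.6667)·(-0.8333) + (-0.3333)·(1.1667) + (-1.3333)·(-3.8333) + (-0.3333)·(0.1667)) / 5 = -3.6667/5 = -0.7333
  S[V,V] = ((0.1667)·(0.1667) + (3.1667)·(3.1667) + (-0.8333)·(-0.8333) + (1.1667)·(1.1667) + (-3.8333)·(-3.8333) + (0.1667)·(0.1667)) / 5 = 26.8333/5 = 5.3667
  S = [[3.4667, -0.7333],
 [-0.7333, 5.3667]].

Step 3 — invert S. det(S) = 3.4667·5.3667 - (-0.7333)² = 18.0667.
  S^{-1} = (1/det) · [[d, -b], [-b, a]] = [[0.297, 0.0406],
 [0.0406, 0.1919]].

Step 4 — quadratic form (x̄ - mu_0)^T · S^{-1} · (x̄ - mu_0):
  S^{-1} · (x̄ - mu_0) = (0.214, 0.5572),
  (x̄ - mu_0)^T · [...] = (0.3333)·(0.214) + (2.8333)·(0.5572) = 1.6501.

Step 5 — scale by n: T² = 6 · 1.6501 = 9.9004.

T² ≈ 9.9004


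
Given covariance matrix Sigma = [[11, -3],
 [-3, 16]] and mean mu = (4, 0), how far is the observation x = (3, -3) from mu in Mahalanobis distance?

Step 1 — centre the observation: (x - mu) = (-1, -3).

Step 2 — invert Sigma. det(Sigma) = 11·16 - (-3)² = 167.
  Sigma^{-1} = (1/det) · [[d, -b], [-b, a]] = [[0.0958, 0.018],
 [0.018, 0.0659]].

Step 3 — form the quadratic (x - mu)^T · Sigma^{-1} · (x - mu):
  Sigma^{-1} · (x - mu) = (-0.1497, -0.2156).
  (x - mu)^T · [Sigma^{-1} · (x - mu)] = (-1)·(-0.1497) + (-3)·(-0.2156) = 0.7964.

Step 4 — take square root: d = √(0.7964) ≈ 0.8924.

d(x, mu) = √(0.7964) ≈ 0.8924


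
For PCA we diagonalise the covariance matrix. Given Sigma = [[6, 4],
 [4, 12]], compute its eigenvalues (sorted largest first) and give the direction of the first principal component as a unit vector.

Step 1 — characteristic polynomial of 2×2 Sigma:
  det(Sigma - λI) = λ² - trace · λ + det = 0.
  trace = 6 + 12 = 18, det = 6·12 - (4)² = 56.
Step 2 — discriminant:
  Δ = trace² - 4·det = 324 - 224 = 100.
Step 3 — eigenvalues:
  λ = (trace ± √Δ)/2 = (18 ± 10)/2,
  λ_1 = 14,  λ_2 = 4.

Step 4 — unit eigenvector for λ_1: solve (Sigma - λ_1 I)v = 0. First row:
  (6 - 14)·v_x + (4)·v_y = 0, i.e. (-8)·v_x + (4)·v_y = 0,
  so v ∝ (b, λ_1 - a) = (4, 8) = u.
  ||u|| = √((4)² + (8)²) = √(80) ≈ 8.9443,
  v_1 = u/||u|| ≈ (0.4472, 0.8944) (||v_1|| = 1).

λ_1 = 14,  λ_2 = 4;  v_1 ≈ (0.4472, 0.8944)


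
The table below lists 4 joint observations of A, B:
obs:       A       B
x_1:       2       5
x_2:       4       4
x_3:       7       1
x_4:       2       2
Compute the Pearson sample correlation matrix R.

Step 1 — column means:
  mean(A) = (2 + 4 + 7 + 2) / 4 = 15/4 = 3.75
  mean(B) = (5 + 4 + 1 + 2) / 4 = 12/4 = 3

Step 2 — sample variances and covariances s[i,j] = (1/(n-1)) · Σ_k (x_{k,i} - mean_i) · (x_{k,j} - mean_j), with n-1 = 3:
  s[A,A] = ((-1.75)·(-1.75) + (0.25)·(0.25) + (3.25)·(3.25) + (-1.75)·(-1.75)) / 3 = 16.75/3 = 5.5833
  s[A,B] = ((-1.75)·(2) + (0.25)·(1) + (3.25)·(-2) + (-1.75)·(-1)) / 3 = -8/3 = -2.6667
  s[B,B] = ((2)·(2) + (1)·(1) + (-2)·(-2) + (-1)·(-1)) / 3 = 10/3 = 3.3333
  Sample standard deviations s_i = √(s[i,i]):
  s(A) = √(5.5833) = 2.3629
  s(B) = √(3.3333) = 1.8257

Step 3 — r_{ij} = s_{ij} / (s_i · s_j):
  r[A,A] = 1 (diagonal).
  r[A,B] = -2.6667 / (2.3629 · 1.8257) = -2.6667 / 4.3141 = -0.6181
  r[B,B] = 1 (diagonal).

R is symmetric with unit diagonal. Assembling:

R = [[1, -0.6181],
 [-0.6181, 1]]


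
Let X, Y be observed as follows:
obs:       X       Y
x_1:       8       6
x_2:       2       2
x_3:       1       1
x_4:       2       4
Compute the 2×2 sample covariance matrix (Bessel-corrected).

Step 1 — column means:
  mean(X) = (8 + 2 + 1 + 2) / 4 = 13/4 = 3.25
  mean(Y) = (6 + 2 + 1 + 4) / 4 = 13/4 = 3.25

Step 2 — sample covariance S[i,j] = (1/(n-1)) · Σ_k (x_{k,i} - mean_i) · (x_{k,j} - mean_j), with n-1 = 3.
  S[X,X] = ((4.75)·(4.75) + (-1.25)·(-1.25) + (-2.25)·(-2.25) + (-1.25)·(-1.25)) / 3 = 30.75/3 = 10.25
  S[X,Y] = ((4.75)·(2.75) + (-1.25)·(-1.25) + (-2.25)·(-2.25) + (-1.25)·(0.75)) / 3 = 18.75/3 = 6.25
  S[Y,Y] = ((2.75)·(2.75) + (-1.25)·(-1.25) + (-2.25)·(-2.25) + (0.75)·(0.75)) / 3 = 14.75/3 = 4.9167

S is symmetric (S[j,i] = S[i,j]). Assembling:

S = [[10.25, 6.25],
 [6.25, 4.9167]]


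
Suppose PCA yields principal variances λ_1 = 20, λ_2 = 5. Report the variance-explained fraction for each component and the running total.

Step 1 — total variance = trace(Sigma) = Σ λ_i = 20 + 5 = 25.

Step 2 — fraction explained by component i = λ_i / Σ λ:
  PC1: 20/25 = 0.8
  PC2: 5/25 = 0.2

Step 3 — cumulative fraction after k components = (λ_1 + ... + λ_k) / Σ λ:
  k = 1: 20/25 = 0.8
  k = 2: (20 + 5)/25 = 25/25 = 1

Summary (fraction, with percent):

explained: PC1 0.8 (80%), PC2 0.2 (20%);  cumulative: 0.8, 1


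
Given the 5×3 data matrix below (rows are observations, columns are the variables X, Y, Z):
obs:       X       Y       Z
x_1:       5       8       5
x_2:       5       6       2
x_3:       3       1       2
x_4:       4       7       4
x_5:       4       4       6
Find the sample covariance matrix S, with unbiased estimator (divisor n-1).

Step 1 — column means:
  mean(X) = (5 + 5 + 3 + 4 + 4) / 5 = 21/5 = 4.2
  mean(Y) = (8 + 6 + 1 + 7 + 4) / 5 = 26/5 = 5.2
  mean(Z) = (5 + 2 + 2 + 4 + 6) / 5 = 19/5 = 3.8

Step 2 — sample covariance S[i,j] = (1/(n-1)) · Σ_k (x_{k,i} - mean_i) · (x_{k,j} - mean_j), with n-1 = 4.
  S[X,X] = ((0.8)·(0.8) + (0.8)·(0.8) + (-1.2)·(-1.2) + (-0.2)·(-0.2) + (-0.2)·(-0.2)) / 4 = 2.8/4 = 0.7
  S[X,Y] = ((0.8)·(2.8) + (0.8)·(0.8) + (-1.2)·(-4.2) + (-0.2)·(1.8) + (-0.2)·(-1.2)) / 4 = 7.8/4 = 1.95
  S[X,Z] = ((0.8)·(1.2) + (0.8)·(-1.8) + (-1.2)·(-1.8) + (-0.2)·(0.2) + (-0.2)·(2.2)) / 4 = 1.2/4 = 0.3
  S[Y,Y] = ((2.8)·(2.8) + (0.8)·(0.8) + (-4.2)·(-4.2) + (1.8)·(1.8) + (-1.2)·(-1.2)) / 4 = 30.8/4 = 7.7
  S[Y,Z] = ((2.8)·(1.2) + (0.8)·(-1.8) + (-4.2)·(-1.8) + (1.8)·(0.2) + (-1.2)·(2.2)) / 4 = 7.2/4 = 1.8
  S[Z,Z] = ((1.2)·(1.2) + (-1.8)·(-1.8) + (-1.8)·(-1.8) + (0.2)·(0.2) + (2.2)·(2.2)) / 4 = 12.8/4 = 3.2

S is symmetric (S[j,i] = S[i,j]). Assembling:

S = [[0.7, 1.95, 0.3],
 [1.95, 7.7, 1.8],
 [0.3, 1.8, 3.2]]


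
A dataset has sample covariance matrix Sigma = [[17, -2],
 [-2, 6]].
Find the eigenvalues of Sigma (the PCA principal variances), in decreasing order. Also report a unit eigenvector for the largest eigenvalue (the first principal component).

Step 1 — characteristic polynomial of 2×2 Sigma:
  det(Sigma - λI) = λ² - trace · λ + det = 0.
  trace = 17 + 6 = 23, det = 17·6 - (-2)² = 98.
Step 2 — discriminant:
  Δ = trace² - 4·det = 529 - 392 = 137.
Step 3 — eigenvalues:
  λ = (trace ± √Δ)/2 = (23 ± 11.7047)/2,
  λ_1 = 17.3523,  λ_2 = 5.6477.

Step 4 — unit eigenvector for λ_1: solve (Sigma - λ_1 I)v = 0. First row:
  (17 - 17.3523)·v_x + (-2)·v_y = 0, i.e. (-0.3523)·v_x + (-2)·v_y = 0,
  so v ∝ (b, λ_1 - a) = (-2, 0.3523); multiply by -1 so the first entry is positive: u = (2, -0.3523).
  ||u|| = √((2)² + (-0.3523)²) = √(4.1242) ≈ 2.0308,
  v_1 = u/||u|| ≈ (0.9848, -0.1735) (||v_1|| = 1).

λ_1 = 17.3523,  λ_2 = 5.6477;  v_1 ≈ (0.9848, -0.1735)


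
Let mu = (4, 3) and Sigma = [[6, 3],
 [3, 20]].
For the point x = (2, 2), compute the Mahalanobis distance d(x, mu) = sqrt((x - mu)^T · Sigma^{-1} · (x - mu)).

Step 1 — centre the observation: (x - mu) = (-2, -1).

Step 2 — invert Sigma. det(Sigma) = 6·20 - (3)² = 111.
  Sigma^{-1} = (1/det) · [[d, -b], [-b, a]] = [[0.1802, -0.027],
 [-0.027, 0.0541]].

Step 3 — form the quadratic (x - mu)^T · Sigma^{-1} · (x - mu):
  Sigma^{-1} · (x - mu) = (-0.3333, 0).
  (x - mu)^T · [Sigma^{-1} · (x - mu)] = (-2)·(-0.3333) + (-1)·(0) = 0.6667.

Step 4 — take square root: d = √(0.6667) ≈ 0.8165.

d(x, mu) = √(0.6667) ≈ 0.8165


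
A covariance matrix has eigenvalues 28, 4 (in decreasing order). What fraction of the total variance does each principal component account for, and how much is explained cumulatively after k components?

Step 1 — total variance = trace(Sigma) = Σ λ_i = 28 + 4 = 32.

Step 2 — fraction explained by component i = λ_i / Σ λ:
  PC1: 28/32 = 0.875
  PC2: 4/32 = 0.125

Step 3 — cumulative fraction after k components = (λ_1 + ... + λ_k) / Σ λ:
  k = 1: 28/32 = 0.875
  k = 2: (28 + 4)/32 = 32/32 = 1

Summary (fraction, with percent):

explained: PC1 0.875 (87.5%), PC2 0.125 (12.5%);  cumulative: 0.875, 1


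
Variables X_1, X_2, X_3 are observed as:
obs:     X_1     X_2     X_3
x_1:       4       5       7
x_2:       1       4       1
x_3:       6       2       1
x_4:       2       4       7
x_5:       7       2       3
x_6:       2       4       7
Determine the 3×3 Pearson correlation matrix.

Step 1 — column means:
  mean(X_1) = (4 + 1 + 6 + 2 + 7 + 2) / 6 = 22/6 = 3.6667
  mean(X_2) = (5 + 4 + 2 + 4 + 2 + 4) / 6 = 21/6 = 3.5
  mean(X_3) = (7 + 1 + 1 + 7 + 3 + 7) / 6 = 26/6 = 4.3333

Step 2 — sample variances and covariances s[i,j] = (1/(n-1)) · Σ_k (x_{k,i} - mean_i) · (x_{k,j} - mean_j), with n-1 = 5:
  s[X_1,X_1] = ((0.3333)·(0.3333) + (-2.6667)·(-2.6667) + (2.3333)·(2.3333) + (-1.6667)·(-1.6667) + (3.3333)·(3.3333) + (-1.6667)·(-1.6667)) / 5 = 29.3333/5 = 5.8667
  s[X_1,X_2] = ((0.3333)·(1.5) + (-2.6667)·(0.5) + (2.3333)·(-1.5) + (-1.6667)·(0.5) + (3.3333)·(-1.5) + (-1.6667)·(0.5)) / 5 = -11/5 = -2.2
  s[X_1,X_3] = ((0.3333)·(2.6667) + (-2.6667)·(-3.3333) + (2.3333)·(-3.3333) + (-1.6667)·(2.6667) + (3.3333)·(-1.3333) + (-1.6667)·(2.6667)) / 5 = -11.3333/5 = -2.2667
  s[X_2,X_2] = ((1.5)·(1.5) + (0.5)·(0.5) + (-1.5)·(-1.5) + (0.5)·(0.5) + (-1.5)·(-1.5) + (0.5)·(0.5)) / 5 = 7.5/5 = 1.5
  s[X_2,X_3] = ((1.5)·(2.6667) + (0.5)·(-3.3333) + (-1.5)·(-3.3333) + (0.5)·(2.6667) + (-1.5)·(-1.3333) + (0.5)·(2.6667)) / 5 = 12/5 = 2.4
  s[X_3,X_3] = ((2.6667)·(2.6667) + (-3.3333)·(-3.3333) + (-3.3333)·(-3.3333) + (2.6667)·(2.6667) + (-1.3333)·(-1.3333) + (2.6667)·(2.6667)) / 5 = 45.3333/5 = 9.0667
  Sample standard deviations s_i = √(s[i,i]):
  s(X_1) = √(5.8667) = 2.4221
  s(X_2) = √(1.5) = 1.2247
  s(X_3) = √(9.0667) = 3.0111

Step 3 — r_{ij} = s_{ij} / (s_i · s_j):
  r[X_1,X_1] = 1 (diagonal).
  r[X_1,X_2] = -2.2 / (2.4221 · 1.2247) = -2.2 / 2.9665 = -0.7416
  r[X_1,X_3] = -2.2667 / (2.4221 · 3.0111) = -2.2667 / 7.2932 = -0.3108
  r[X_2,X_2] = 1 (diagonal).
  r[X_2,X_3] = 2.4 / (1.2247 · 3.0111) = 2.4 / 3.6878 = 0.6508
  r[X_3,X_3] = 1 (diagonal).

R is symmetric with unit diagonal. Assembling:

R = [[1, -0.7416, -0.3108],
 [-0.7416, 1, 0.6508],
 [-0.3108, 0.6508, 1]]


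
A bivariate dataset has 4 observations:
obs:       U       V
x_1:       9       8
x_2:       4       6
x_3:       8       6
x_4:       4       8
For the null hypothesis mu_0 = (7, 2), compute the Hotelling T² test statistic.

Step 1 — sample mean vector:
  mean(U) = (9 + 4 + 8 + 4) / 4 = 25/4 = 6.25
  mean(V) = (8 + 6 + 6 + 8) / 4 = 28/4 = 7
  x̄ = (6.25, 7),  deviation x̄ - mu_0 = (6.25, 7) - (7, 2) = (-0.75, 5).

Step 2 — sample covariance matrix, S[i,j] = (1/(n-1)) · Σ_k (x_{k,i} - mean_i) · (x_{k,j} - mean_j), divisor n-1 = 3:
  S[U,U] = ((2.75)·(2.75) + (-2.25)·(-2.25) + (1.75)·(1.75) + (-2.25)·(-2.25)) / 3 = 20.75/3 = 6.9167
  S[U,V] = ((2.75)·(1) + (-2.25)·(-1) + (1.75)·(-1) + (-2.25)·(1)) / 3 = 1/3 = 0.3333
  S[V,V] = ((1)·(1) + (-1)·(-1) + (-1)·(-1) + (1)·(1)) / 3 = 4/3 = 1.3333
  S = [[6.9167, 0.3333],
 [0.3333, 1.3333]].

Step 3 — invert S. det(S) = 6.9167·1.3333 - (0.3333)² = 9.1111.
  S^{-1} = (1/det) · [[d, -b], [-b, a]] = [[0.1463, -0.0366],
 [-0.0366, 0.7591]].

Step 4 — quadratic form (x̄ - mu_0)^T · S^{-1} · (x̄ - mu_0):
  S^{-1} · (x̄ - mu_0) = (-0.2927, 3.8232),
  (x̄ - mu_0)^T · [...] = (-0.75)·(-0.2927) + (5)·(3.8232) = 19.3354.

Step 5 — scale by n: T² = 4 · 19.3354 = 77.3415.

T² ≈ 77.3415


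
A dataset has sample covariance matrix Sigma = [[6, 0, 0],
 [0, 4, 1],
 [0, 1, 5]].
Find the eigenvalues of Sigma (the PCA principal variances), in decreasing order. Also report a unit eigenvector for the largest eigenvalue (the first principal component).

Step 1 — characteristic polynomial p(λ) = det(λI - Sigma) = λ³ - tr·λ² + c_1·λ - det, where tr = trace, c_1 = sum of the principal 2×2 minors, det = det(Sigma):
  tr = 6 + 4 + 5 = 15,
  c_1 = (6·4 - (0)²) + (6·5 - (0)²) + (4·5 - (1)²) = 24 + 30 + 19 = 73,
  det = 6·(4·5 - (1)²) - (0)·((0)·5 - (1)·(0)) + (0)·((0)·(1) - 4·(0)) = 6·(19) - (0)·(0) + (0)·(0) = 114.
  So p(λ) = λ³ - 15λ² + 73λ - 114.
Step 2 — look for an integer root (rational root theorem: any rational root is an integer divisor of 114). Testing λ = 6:
  p(6) = 216 - 540 + 438 - 114 = 0  ✓
  Dividing out (λ - 6): p(λ) = (λ - 6)(λ² - 9λ + 19).
Step 3 — remaining eigenvalues from the quadratic λ² - 9λ + 19 = 0:
  Δ = 9² - 4·19 = 81 - 76 = 5,  λ = (9 ± √5)/2 = (9 ± 2.2361)/2 ≈ 5.618 or 3.382.
  Sorted: λ_1 = 6,  λ_2 = 5.618,  λ_3 = 3.382  (check: sum = 15 = tr ✓).

Step 4 — unit eigenvector for λ_1 = 6: v spans the null space of (Sigma - λ_1 I), whose rows are
  r_1 = (0, 0, 0),  r_2 = (0, -2, 1),  r_3 = (0, 1, -1).
  v is orthogonal to every row, so take v ∝ r_2 × r_3 = ((-2)·(-1) - (1)·(1), (1)·(0) - (0)·(-1), (0)·(1) - (-2)·(0)) = (1, 0, 0).
  Let u = (1, 0, 0).
  ||u|| = √((1)² + (0)² + (0)²) = √(1) = 1,  v_1 = u/||u|| ≈ (1, 0, 0) (||v_1|| = 1).

λ_1 = 6,  λ_2 = 5.618,  λ_3 = 3.382;  v_1 ≈ (1, 0, 0)


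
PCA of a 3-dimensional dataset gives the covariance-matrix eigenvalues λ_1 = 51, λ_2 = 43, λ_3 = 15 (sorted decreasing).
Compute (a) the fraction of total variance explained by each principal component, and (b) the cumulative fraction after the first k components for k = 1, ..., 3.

Step 1 — total variance = trace(Sigma) = Σ λ_i = 51 + 43 + 15 = 109.

Step 2 — fraction explained by component i = λ_i / Σ λ:
  PC1: 51/109 = 0.4679
  PC2: 43/109 = 0.3945
  PC3: 15/109 = 0.1376

Step 3 — cumulative fraction after k components = (λ_1 + ... + λ_k) / Σ λ:
  k = 1: 51/109 = 0.4679
  k = 2: (51 + 43)/109 = 94/109 = 0.8624
  k = 3: (51 + 43 + 15)/109 = 109/109 = 1

Summary (fraction, with percent):

explained: PC1 0.4679 (46.79%), PC2 0.3945 (39.45%), PC3 0.1376 (13.76%);  cumulative: 0.4679, 0.8624, 1


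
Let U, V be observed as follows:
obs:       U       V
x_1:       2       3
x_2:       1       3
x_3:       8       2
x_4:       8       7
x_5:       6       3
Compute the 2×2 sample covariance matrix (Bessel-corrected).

Step 1 — column means:
  mean(U) = (2 + 1 + 8 + 8 + 6) / 5 = 25/5 = 5
  mean(V) = (3 + 3 + 2 + 7 + 3) / 5 = 18/5 = 3.6

Step 2 — sample covariance S[i,j] = (1/(n-1)) · Σ_k (x_{k,i} - mean_i) · (x_{k,j} - mean_j), with n-1 = 4.
  S[U,U] = ((-3)·(-3) + (-4)·(-4) + (3)·(3) + (3)·(3) + (1)·(1)) / 4 = 44/4 = 11
  S[U,V] = ((-3)·(-0.6) + (-4)·(-0.6) + (3)·(-1.6) + (3)·(3.4) + (1)·(-0.6)) / 4 = 9/4 = 2.25
  S[V,V] = ((-0.6)·(-0.6) + (-0.6)·(-0.6) + (-1.6)·(-1.6) + (3.4)·(3.4) + (-0.6)·(-0.6)) / 4 = 15.2/4 = 3.8

S is symmetric (S[j,i] = S[i,j]). Assembling:

S = [[11, 2.25],
 [2.25, 3.8]]


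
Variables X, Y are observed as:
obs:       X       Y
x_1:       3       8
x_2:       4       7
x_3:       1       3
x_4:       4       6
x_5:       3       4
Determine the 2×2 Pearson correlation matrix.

Step 1 — column means:
  mean(X) = (3 + 4 + 1 + 4 + 3) / 5 = 15/5 = 3
  mean(Y) = (8 + 7 + 3 + 6 + 4) / 5 = 28/5 = 5.6

Step 2 — sample variances and covariances s[i,j] = (1/(n-1)) · Σ_k (x_{k,i} - mean_i) · (x_{k,j} - mean_j), with n-1 = 4:
  s[X,X] = ((0)·(0) + (1)·(1) + (-2)·(-2) + (1)·(1) + (0)·(0)) / 4 = 6/4 = 1.5
  s[X,Y] = ((0)·(2.4) + (1)·(1.4) + (-2)·(-2.6) + (1)·(0.4) + (0)·(-1.6)) / 4 = 7/4 = 1.75
  s[Y,Y] = ((2.4)·(2.4) + (1.4)·(1.4) + (-2.6)·(-2.6) + (0.4)·(0.4) + (-1.6)·(-1.6)) / 4 = 17.2/4 = 4.3
  Sample standard deviations s_i = √(s[i,i]):
  s(X) = √(1.5) = 1.2247
  s(Y) = √(4.3) = 2.0736

Step 3 — r_{ij} = s_{ij} / (s_i · s_j):
  r[X,X] = 1 (diagonal).
  r[X,Y] = 1.75 / (1.2247 · 2.0736) = 1.75 / 2.5397 = 0.6891
  r[Y,Y] = 1 (diagonal).

R is symmetric with unit diagonal. Assembling:

R = [[1, 0.6891],
 [0.6891, 1]]


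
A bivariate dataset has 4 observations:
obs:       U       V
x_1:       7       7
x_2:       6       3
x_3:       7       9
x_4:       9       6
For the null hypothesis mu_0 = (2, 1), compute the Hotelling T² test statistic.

Step 1 — sample mean vector:
  mean(U) = (7 + 6 + 7 + 9) / 4 = 29/4 = 7.25
  mean(V) = (7 + 3 + 9 + 6) / 4 = 25/4 = 6.25
  x̄ = (7.25, 6.25),  deviation x̄ - mu_0 = (7.25, 6.25) - (2, 1) = (5.25, 5.25).

Step 2 — sample covariance matrix, S[i,j] = (1/(n-1)) · Σ_k (x_{k,i} - mean_i) · (x_{k,j} - mean_j), divisor n-1 = 3:
  S[U,U] = ((-0.25)·(-0.25) + (-1.25)·(-1.25) + (-0.25)·(-0.25) + (1.75)·(1.75)) / 3 = 4.75/3 = 1.5833
  S[U,V] = ((-0.25)·(0.75) + (-1.25)·(-3.25) + (-0.25)·(2.75) + (1.75)·(-0.25)) / 3 = 2.75/3 = 0.9167
  S[V,V] = ((0.75)·(0.75) + (-3.25)·(-3.25) + (2.75)·(2.75) + (-0.25)·(-0.25)) / 3 = 18.75/3 = 6.25
  S = [[1.5833, 0.9167],
 [0.9167, 6.25]].

Step 3 — invert S. det(S) = 1.5833·6.25 - (0.9167)² = 9.0556.
  S^{-1} = (1/det) · [[d, -b], [-b, a]] = [[0.6902, -0.1012],
 [-0.1012, 0.1748]].

Step 4 — quadratic form (x̄ - mu_0)^T · S^{-1} · (x̄ - mu_0):
  S^{-1} · (x̄ - mu_0) = (3.092, 0.3865),
  (x̄ - mu_0)^T · [...] = (5.25)·(3.092) + (5.25)·(0.3865) = 18.2623.

Step 5 — scale by n: T² = 4 · 18.2623 = 73.0491.

T² ≈ 73.0491


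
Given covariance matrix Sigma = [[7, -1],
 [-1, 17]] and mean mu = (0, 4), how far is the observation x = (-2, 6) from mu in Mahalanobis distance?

Step 1 — centre the observation: (x - mu) = (-2, 2).

Step 2 — invert Sigma. det(Sigma) = 7·17 - (-1)² = 118.
  Sigma^{-1} = (1/det) · [[d, -b], [-b, a]] = [[0.1441, 0.0085],
 [0.0085, 0.0593]].

Step 3 — form the quadratic (x - mu)^T · Sigma^{-1} · (x - mu):
  Sigma^{-1} · (x - mu) = (-0.2712, 0.1017).
  (x - mu)^T · [Sigma^{-1} · (x - mu)] = (-2)·(-0.2712) + (2)·(0.1017) = 0.7458.

Step 4 — take square root: d = √(0.7458) ≈ 0.8636.

d(x, mu) = √(0.7458) ≈ 0.8636


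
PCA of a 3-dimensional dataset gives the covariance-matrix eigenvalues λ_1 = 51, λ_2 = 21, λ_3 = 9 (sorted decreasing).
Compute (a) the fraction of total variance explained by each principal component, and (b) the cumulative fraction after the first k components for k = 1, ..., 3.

Step 1 — total variance = trace(Sigma) = Σ λ_i = 51 + 21 + 9 = 81.

Step 2 — fraction explained by component i = λ_i / Σ λ:
  PC1: 51/81 = 0.6296
  PC2: 21/81 = 0.2593
  PC3: 9/81 = 0.1111

Step 3 — cumulative fraction after k components = (λ_1 + ... + λ_k) / Σ λ:
  k = 1: 51/81 = 0.6296
  k = 2: (51 + 21)/81 = 72/81 = 0.8889
  k = 3: (51 + 21 + 9)/81 = 81/81 = 1

Summary (fraction, with percent):

explained: PC1 0.6296 (62.96%), PC2 0.2593 (25.93%), PC3 0.1111 (11.11%);  cumulative: 0.6296, 0.8889, 1


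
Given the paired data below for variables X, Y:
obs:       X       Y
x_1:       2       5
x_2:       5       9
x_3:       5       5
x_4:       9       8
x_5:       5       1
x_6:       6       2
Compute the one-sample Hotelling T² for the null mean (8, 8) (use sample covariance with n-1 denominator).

Step 1 — sample mean vector:
  mean(X) = (2 + 5 + 5 + 9 + 5 + 6) / 6 = 32/6 = 5.3333
  mean(Y) = (5 + 9 + 5 + 8 + 1 + 2) / 6 = 30/6 = 5
  x̄ = (5.3333, 5),  deviation x̄ - mu_0 = (5.3333, 5) - (8, 8) = (-2.6667, -3).

Step 2 — sample covariance matrix, S[i,j] = (1/(n-1)) · Σ_k (x_{k,i} - mean_i) · (x_{k,j} - mean_j), divisor n-1 = 5:
  S[X,X] = ((-3.3333)·(-3.3333) + (-0.3333)·(-0.3333) + (-0.3333)·(-0.3333) + (3.6667)·(3.6667) + (-0.3333)·(-0.3333) + (0.6667)·(0.6667)) / 5 = 25.3333/5 = 5.0667
  S[X,Y] = ((-3.3333)·(0) + (-0.3333)·(4) + (-0.3333)·(0) + (3.6667)·(3) + (-0.3333)·(-4) + (0.6667)·(-3)) / 5 = 9/5 = 1.8
  S[Y,Y] = ((0)·(0) + (4)·(4) + (0)·(0) + (3)·(3) + (-4)·(-4) + (-3)·(-3)) / 5 = 50/5 = 10
  S = [[5.0667, 1.8],
 [1.8, 10]].

Step 3 — invert S. det(S) = 5.0667·10 - (1.8)² = 47.4267.
  S^{-1} = (1/det) · [[d, -b], [-b, a]] = [[0.2109, -0.038],
 [-0.038, 0.1068]].

Step 4 — quadratic form (x̄ - mu_0)^T · S^{-1} · (x̄ - mu_0):
  S^{-1} · (x̄ - mu_0) = (-0.4484, -0.2193),
  (x̄ - mu_0)^T · [...] = (-2.6667)·(-0.4484) + (-3)·(-0.2193) = 1.8536.

Step 5 — scale by n: T² = 6 · 1.8536 = 11.1217.

T² ≈ 11.1217


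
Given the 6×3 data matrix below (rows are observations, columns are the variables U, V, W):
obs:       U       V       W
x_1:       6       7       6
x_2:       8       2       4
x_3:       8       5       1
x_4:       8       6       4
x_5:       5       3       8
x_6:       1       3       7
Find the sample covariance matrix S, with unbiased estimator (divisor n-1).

Step 1 — column means:
  mean(U) = (6 + 8 + 8 + 8 + 5 + 1) / 6 = 36/6 = 6
  mean(V) = (7 + 2 + 5 + 6 + 3 + 3) / 6 = 26/6 = 4.3333
  mean(W) = (6 + 4 + 1 + 4 + 8 + 7) / 6 = 30/6 = 5

Step 2 — sample covariance S[i,j] = (1/(n-1)) · Σ_k (x_{k,i} - mean_i) · (x_{k,j} - mean_j), with n-1 = 5.
  S[U,U] = ((0)·(0) + (2)·(2) + (2)·(2) + (2)·(2) + (-1)·(-1) + (-5)·(-5)) / 5 = 38/5 = 7.6
  S[U,V] = ((0)·(2.6667) + (2)·(-2.3333) + (2)·(0.6667) + (2)·(1.6667) + (-1)·(-1.3333) + (-5)·(-1.3333)) / 5 = 8/5 = 1.6
  S[U,W] = ((0)·(1) + (2)·(-1) + (2)·(-4) + (2)·(-1) + (-1)·(3) + (-5)·(2)) / 5 = -25/5 = -5
  S[V,V] = ((2.6667)·(2.6667) + (-2.3333)·(-2.3333) + (0.6667)·(0.6667) + (1.6667)·(1.6667) + (-1.3333)·(-1.3333) + (-1.3333)·(-1.3333)) / 5 = 19.3333/5 = 3.8667
  S[V,W] = ((2.6667)·(1) + (-2.3333)·(-1) + (0.6667)·(-4) + (1.6667)·(-1) + (-1.3333)·(3) + (-1.3333)·(2)) / 5 = -6/5 = -1.2
  S[W,W] = ((1)·(1) + (-1)·(-1) + (-4)·(-4) + (-1)·(-1) + (3)·(3) + (2)·(2)) / 5 = 32/5 = 6.4

S is symmetric (S[j,i] = S[i,j]). Assembling:

S = [[7.6, 1.6, -5],
 [1.6, 3.8667, -1.2],
 [-5, -1.2, 6.4]]


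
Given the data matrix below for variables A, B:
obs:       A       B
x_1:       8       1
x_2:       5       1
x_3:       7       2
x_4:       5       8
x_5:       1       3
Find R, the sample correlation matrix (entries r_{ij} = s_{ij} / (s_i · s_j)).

Step 1 — column means:
  mean(A) = (8 + 5 + 7 + 5 + 1) / 5 = 26/5 = 5.2
  mean(B) = (1 + 1 + 2 + 8 + 3) / 5 = 15/5 = 3

Step 2 — sample variances and covariances s[i,j] = (1/(n-1)) · Σ_k (x_{k,i} - mean_i) · (x_{k,j} - mean_j), with n-1 = 4:
  s[A,A] = ((2.8)·(2.8) + (-0.2)·(-0.2) + (1.8)·(1.8) + (-0.2)·(-0.2) + (-4.2)·(-4.2)) / 4 = 28.8/4 = 7.2
  s[A,B] = ((2.8)·(-2) + (-0.2)·(-2) + (1.8)·(-1) + (-0.2)·(5) + (-4.2)·(0)) / 4 = -8/4 = -2
  s[B,B] = ((-2)·(-2) + (-2)·(-2) + (-1)·(-1) + (5)·(5) + (0)·(0)) / 4 = 34/4 = 8.5
  Sample standard deviations s_i = √(s[i,i]):
  s(A) = √(7.2) = 2.6833
  s(B) = √(8.5) = 2.9155

Step 3 — r_{ij} = s_{ij} / (s_i · s_j):
  r[A,A] = 1 (diagonal).
  r[A,B] = -2 / (2.6833 · 2.9155) = -2 / 7.823 = -0.2557
  r[B,B] = 1 (diagonal).

R is symmetric with unit diagonal. Assembling:

R = [[1, -0.2557],
 [-0.2557, 1]]


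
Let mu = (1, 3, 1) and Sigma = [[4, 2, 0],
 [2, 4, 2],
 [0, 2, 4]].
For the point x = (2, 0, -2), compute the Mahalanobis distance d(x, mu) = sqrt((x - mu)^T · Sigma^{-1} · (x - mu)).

Step 1 — centre the observation: (x - mu) = (1, -3, -3).

Step 2 — invert Sigma (cofactor / det for 3×3, or solve directly):
  Sigma^{-1} = [[0.375, -0.25, 0.125],
 [-0.25, 0.5, -0.25],
 [0.125, -0.25, 0.375]].

Step 3 — form the quadratic (x - mu)^T · Sigma^{-1} · (x - mu):
  Sigma^{-1} · (x - mu) = (0.75, -1, -0.25).
  (x - mu)^T · [Sigma^{-1} · (x - mu)] = (1)·(0.75) + (-3)·(-1) + (-3)·(-0.25) = 4.5.

Step 4 — take square root: d = √(4.5) ≈ 2.1213.

d(x, mu) = √(4.5) ≈ 2.1213


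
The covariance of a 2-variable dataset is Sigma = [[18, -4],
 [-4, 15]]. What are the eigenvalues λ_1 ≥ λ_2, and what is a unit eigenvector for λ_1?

Step 1 — characteristic polynomial of 2×2 Sigma:
  det(Sigma - λI) = λ² - trace · λ + det = 0.
  trace = 18 + 15 = 33, det = 18·15 - (-4)² = 254.
Step 2 — discriminant:
  Δ = trace² - 4·det = 1089 - 1016 = 73.
Step 3 — eigenvalues:
  λ = (trace ± √Δ)/2 = (33 ± 8.544)/2,
  λ_1 = 20.772,  λ_2 = 12.228.

Step 4 — unit eigenvector for λ_1: solve (Sigma - λ_1 I)v = 0. First row:
  (18 - 20.772)·v_x + (-4)·v_y = 0, i.e. (-2.772)·v_x + (-4)·v_y = 0,
  so v ∝ (b, λ_1 - a) = (-4, 2.772); multiply by -1 so the first entry is positive: u = (4, -2.772).
  ||u|| = √((4)² + (-2.772)²) = √(23.684) ≈ 4.8666,
  v_1 = u/||u|| ≈ (0.8219, -0.5696) (||v_1|| = 1).

λ_1 = 20.772,  λ_2 = 12.228;  v_1 ≈ (0.8219, -0.5696)


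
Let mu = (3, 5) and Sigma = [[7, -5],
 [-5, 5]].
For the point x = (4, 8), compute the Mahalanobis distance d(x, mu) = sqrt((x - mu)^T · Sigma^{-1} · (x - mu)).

Step 1 — centre the observation: (x - mu) = (1, 3).

Step 2 — invert Sigma. det(Sigma) = 7·5 - (-5)² = 10.
  Sigma^{-1} = (1/det) · [[d, -b], [-b, a]] = [[0.5, 0.5],
 [0.5, 0.7]].

Step 3 — form the quadratic (x - mu)^T · Sigma^{-1} · (x - mu):
  Sigma^{-1} · (x - mu) = (2, 2.6).
  (x - mu)^T · [Sigma^{-1} · (x - mu)] = (1)·(2) + (3)·(2.6) = 9.8.

Step 4 — take square root: d = √(9.8) ≈ 3.1305.

d(x, mu) = √(9.8) ≈ 3.1305


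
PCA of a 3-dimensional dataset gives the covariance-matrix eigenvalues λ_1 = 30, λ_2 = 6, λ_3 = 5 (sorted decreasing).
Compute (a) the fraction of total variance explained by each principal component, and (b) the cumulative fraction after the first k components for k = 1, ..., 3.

Step 1 — total variance = trace(Sigma) = Σ λ_i = 30 + 6 + 5 = 41.

Step 2 — fraction explained by component i = λ_i / Σ λ:
  PC1: 30/41 = 0.7317
  PC2: 6/41 = 0.1463
  PC3: 5/41 = 0.122

Step 3 — cumulative fraction after k components = (λ_1 + ... + λ_k) / Σ λ:
  k = 1: 30/41 = 0.7317
  k = 2: (30 + 6)/41 = 36/41 = 0.878
  k = 3: (30 + 6 + 5)/41 = 41/41 = 1

Summary (fraction, with percent):

explained: PC1 0.7317 (73.17%), PC2 0.1463 (14.63%), PC3 0.122 (12.2%);  cumulative: 0.7317, 0.878, 1


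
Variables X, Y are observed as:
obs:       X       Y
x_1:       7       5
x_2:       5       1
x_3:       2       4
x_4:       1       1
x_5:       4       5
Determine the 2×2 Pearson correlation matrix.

Step 1 — column means:
  mean(X) = (7 + 5 + 2 + 1 + 4) / 5 = 19/5 = 3.8
  mean(Y) = (5 + 1 + 4 + 1 + 5) / 5 = 16/5 = 3.2

Step 2 — sample variances and covariances s[i,j] = (1/(n-1)) · Σ_k (x_{k,i} - mean_i) · (x_{k,j} - mean_j), with n-1 = 4:
  s[X,X] = ((3.2)·(3.2) + (1.2)·(1.2) + (-1.8)·(-1.8) + (-2.8)·(-2.8) + (0.2)·(0.2)) / 4 = 22.8/4 = 5.7
  s[X,Y] = ((3.2)·(1.8) + (1.2)·(-2.2) + (-1.8)·(0.8) + (-2.8)·(-2.2) + (0.2)·(1.8)) / 4 = 8.2/4 = 2.05
  s[Y,Y] = ((1.8)·(1.8) + (-2.2)·(-2.2) + (0.8)·(0.8) + (-2.2)·(-2.2) + (1.8)·(1.8)) / 4 = 16.8/4 = 4.2
  Sample standard deviations s_i = √(s[i,i]):
  s(X) = √(5.7) = 2.3875
  s(Y) = √(4.2) = 2.0494

Step 3 — r_{ij} = s_{ij} / (s_i · s_j):
  r[X,X] = 1 (diagonal).
  r[X,Y] = 2.05 / (2.3875 · 2.0494) = 2.05 / 4.8929 = 0.419
  r[Y,Y] = 1 (diagonal).

R is symmetric with unit diagonal. Assembling:

R = [[1, 0.419],
 [0.419, 1]]


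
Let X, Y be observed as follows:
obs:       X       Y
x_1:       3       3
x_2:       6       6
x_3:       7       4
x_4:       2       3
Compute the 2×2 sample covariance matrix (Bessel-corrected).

Step 1 — column means:
  mean(X) = (3 + 6 + 7 + 2) / 4 = 18/4 = 4.5
  mean(Y) = (3 + 6 + 4 + 3) / 4 = 16/4 = 4

Step 2 — sample covariance S[i,j] = (1/(n-1)) · Σ_k (x_{k,i} - mean_i) · (x_{k,j} - mean_j), with n-1 = 3.
  S[X,X] = ((-1.5)·(-1.5) + (1.5)·(1.5) + (2.5)·(2.5) + (-2.5)·(-2.5)) / 3 = 17/3 = 5.6667
  S[X,Y] = ((-1.5)·(-1) + (1.5)·(2) + (2.5)·(0) + (-2.5)·(-1)) / 3 = 7/3 = 2.3333
  S[Y,Y] = ((-1)·(-1) + (2)·(2) + (0)·(0) + (-1)·(-1)) / 3 = 6/3 = 2

S is symmetric (S[j,i] = S[i,j]). Assembling:

S = [[5.6667, 2.3333],
 [2.3333, 2]]


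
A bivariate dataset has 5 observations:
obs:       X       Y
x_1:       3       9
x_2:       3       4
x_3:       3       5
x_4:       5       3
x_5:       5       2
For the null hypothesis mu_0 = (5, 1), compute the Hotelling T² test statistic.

Step 1 — sample mean vector:
  mean(X) = (3 + 3 + 3 + 5 + 5) / 5 = 19/5 = 3.8
  mean(Y) = (9 + 4 + 5 + 3 + 2) / 5 = 23/5 = 4.6
  x̄ = (3.8, 4.6),  deviation x̄ - mu_0 = (3.8, 4.6) - (5, 1) = (-1.2, 3.6).

Step 2 — sample covariance matrix, S[i,j] = (1/(n-1)) · Σ_k (x_{k,i} - mean_i) · (x_{k,j} - mean_j), divisor n-1 = 4:
  S[X,X] = ((-0.8)·(-0.8) + (-0.8)·(-0.8) + (-0.8)·(-0.8) + (1.2)·(1.2) + (1.2)·(1.2)) / 4 = 4.8/4 = 1.2
  S[X,Y] = ((-0.8)·(4.4) + (-0.8)·(-0.6) + (-0.8)·(0.4) + (1.2)·(-1.6) + (1.2)·(-2.6)) / 4 = -8.4/4 = -2.1
  S[Y,Y] = ((4.4)·(4.4) + (-0.6)·(-0.6) + (0.4)·(0.4) + (-1.6)·(-1.6) + (-2.6)·(-2.6)) / 4 = 29.2/4 = 7.3
  S = [[1.2, -2.1],
 [-2.1, 7.3]].

Step 3 — invert S. det(S) = 1.2·7.3 - (-2.1)² = 4.35.
  S^{-1} = (1/det) · [[d, -b], [-b, a]] = [[1.6782, 0.4828],
 [0.4828, 0.2759]].

Step 4 — quadratic form (x̄ - mu_0)^T · S^{-1} · (x̄ - mu_0):
  S^{-1} · (x̄ - mu_0) = (-0.2759, 0.4138),
  (x̄ - mu_0)^T · [...] = (-1.2)·(-0.2759) + (3.6)·(0.4138) = 1.8207.

Step 5 — scale by n: T² = 5 · 1.8207 = 9.1034.

T² ≈ 9.1034
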